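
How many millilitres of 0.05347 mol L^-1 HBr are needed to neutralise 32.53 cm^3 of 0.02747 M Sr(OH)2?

33.4 mL

n(Sr(OH)2) = 0.02747 mol/L x 0.03253 L = 0.0008936 mol.
The neutralisation is 1 Sr(OH)2 : 2 HBr, so n(HBr) = 0.0008936 x 2/1 = 0.001787 mol.
V(HBr) = 0.001787 / 0.05347 = 0.03342 L = 33.4 mL.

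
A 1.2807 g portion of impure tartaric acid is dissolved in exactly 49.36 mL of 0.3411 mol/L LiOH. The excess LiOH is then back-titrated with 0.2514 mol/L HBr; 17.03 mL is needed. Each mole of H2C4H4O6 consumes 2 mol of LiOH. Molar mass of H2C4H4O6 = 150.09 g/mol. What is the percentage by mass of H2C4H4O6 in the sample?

73.6%

Total n(LiOH) added = 0.3411 x 0.04936 = 0.01684 mol.
n(HBr) used = 0.2514 x 0.01703 = 0.004281 mol, which equals the excess n(LiOH).
So n(LiOH) consumed by the sample = 0.01684 - 0.004281 = 0.01256 mol.
n(H2C4H4O6) = 0.01256 / 2 = 0.006278 mol.
mass H2C4H4O6 = 0.006278 x 150.09 = 0.9422 g, so %H2C4H4O6 = 0.9422/1.2807 x 100 = 73.6%.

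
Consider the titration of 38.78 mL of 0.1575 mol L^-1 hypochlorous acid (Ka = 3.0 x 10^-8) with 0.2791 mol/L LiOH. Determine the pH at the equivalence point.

10.26

n(HClO) = 0.1575 x 0.03878 = 0.006108 mol; V(LiOH) at equivalence = 0.006108/0.2791 = 0.02188 L.
At equivalence all the acid is converted to ClO-; total volume = 0.03878 + 0.02188 = 0.06066 L, so [ClO-] = 0.006108/0.06066 = 0.1007 M.
Kb = Kw/Ka = 1.0e-14 / 3.0 x 10^-8 = 3.33e-7.
[OH^-] = sqrt(Kb x [ClO-]) = sqrt(3.33e-7 x 0.1007) = 0.000183 M.
pOH = 3.74, so pH = 14.00 - 3.74 = 10.26.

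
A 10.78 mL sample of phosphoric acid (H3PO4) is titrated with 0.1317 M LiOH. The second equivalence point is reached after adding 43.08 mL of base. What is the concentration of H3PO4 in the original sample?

n(LiOH) = 0.1317 x 0.04308 = 0.005674 mol.
At the second equivalence point, 2 mol OH^- react per mol H3PO4, so n(H3PO4) = 0.005674 / 2 = 0.002837 mol.
[H3PO4] = 0.002837 / 0.01078 L = 0.263 M.

0.263 M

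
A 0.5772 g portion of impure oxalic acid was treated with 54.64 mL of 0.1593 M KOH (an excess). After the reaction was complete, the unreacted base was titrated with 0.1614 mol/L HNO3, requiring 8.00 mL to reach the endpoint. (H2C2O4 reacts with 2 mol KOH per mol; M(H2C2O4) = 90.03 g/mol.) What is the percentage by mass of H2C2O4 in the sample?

57.8%

Total n(KOH) added = 0.1593 x 0.05464 = 0.008704 mol.
n(HNO3) used = 0.1614 x 0.008000 = 0.001291 mol, which equals the excess n(KOH).
So n(KOH) consumed by the sample = 0.008704 - 0.001291 = 0.007413 mol.
n(H2C2O4) = 0.007413 / 2 = 0.003706 mol.
mass H2C2O4 = 0.003706 x 90.03 = 0.3337 g, so %H2C2O4 = 0.3337/0.5772 x 100 = 57.8%.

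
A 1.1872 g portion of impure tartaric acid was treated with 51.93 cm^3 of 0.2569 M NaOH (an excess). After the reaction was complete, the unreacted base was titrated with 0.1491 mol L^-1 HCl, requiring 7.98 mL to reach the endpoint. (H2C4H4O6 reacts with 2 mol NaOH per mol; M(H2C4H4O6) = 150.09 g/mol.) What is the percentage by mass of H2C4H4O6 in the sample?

Total n(NaOH) added = 0.2569 x 0.05193 = 0.01334 mol.
n(HCl) used = 0.1491 x 0.007980 = 0.001190 mol, which equals the excess n(NaOH).
So n(NaOH) consumed by the sample = 0.01334 - 0.001190 = 0.01215 mol.
n(H2C4H4O6) = 0.01215 / 2 = 0.006075 mol.
mass H2C4H4O6 = 0.006075 x 150.09 = 0.9119 g, so %H2C4H4O6 = 0.9119/1.1872 x 100 = 76.8%.

76.8%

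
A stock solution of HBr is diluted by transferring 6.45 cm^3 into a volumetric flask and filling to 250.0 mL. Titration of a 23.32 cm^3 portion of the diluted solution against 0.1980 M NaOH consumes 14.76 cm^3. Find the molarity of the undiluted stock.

n(NaOH) = 0.1980 x 0.01476 = 0.002922 mol.
n(HBr) in the aliquot = 0.002922 mol.
[diluted HBr] = 0.002922 / 0.02332 = 0.1253 M.
Dilution factor = 250.0/6.450 = 38.76, so [stock] = 0.1253 x 38.76 = 4.86 M.

4.86 M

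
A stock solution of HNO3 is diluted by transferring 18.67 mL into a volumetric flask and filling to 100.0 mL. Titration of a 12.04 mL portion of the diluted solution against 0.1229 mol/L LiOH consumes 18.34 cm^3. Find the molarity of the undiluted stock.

1.00 M

n(LiOH) = 0.1229 x 0.01834 = 0.002254 mol.
n(HNO3) in the aliquot = 0.002254 mol.
[diluted HNO3] = 0.002254 / 0.01204 = 0.1872 M.
Dilution factor = 100.0/18.67 = 5.356, so [stock] = 0.1872 x 5.356 = 1.00 M.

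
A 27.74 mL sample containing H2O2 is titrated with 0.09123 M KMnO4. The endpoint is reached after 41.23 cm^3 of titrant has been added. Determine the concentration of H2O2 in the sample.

0.339 M

n(KMnO4) = 0.09123 x 0.04123 = 0.003761 mol.
From the balanced equation, 2 mol KMnO4 reacts with 5 mol H2O2, so n(H2O2) = 0.003761 x 5/2 = 0.009404 mol.
[H2O2] = 0.009404 / 0.02774 L = 0.339 M.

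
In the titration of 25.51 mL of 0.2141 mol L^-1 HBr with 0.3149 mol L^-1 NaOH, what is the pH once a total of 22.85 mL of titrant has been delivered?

12.55

n(acid) = 0.2141 x 0.02551 = 0.005462 mol; n(NaOH) added = 0.3149 x 0.02285 = 0.007195 mol.
Base is in excess by 0.007195 - 0.005462 = 0.001734 mol in a total volume of 0.04836 L.
[OH^-] = 0.001734/0.04836 = 0.03585 M, so pOH = 1.45 and pH = 14.00 - 1.45 = 12.55.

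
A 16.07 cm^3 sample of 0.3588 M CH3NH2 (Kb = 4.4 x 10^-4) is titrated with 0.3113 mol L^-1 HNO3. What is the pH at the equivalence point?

n(CH3NH2) = 0.3588 x 0.01607 = 0.005766 mol; V(HNO3) at equivalence = 0.005766/0.3113 = 0.01852 L.
At equivalence the base is fully converted to CH3NH3+; total volume = 0.03459 L, so [CH3NH3+] = 0.005766/0.03459 = 0.1667 M.
Ka(CH3NH3+) = Kw/Kb = 1.0e-14 / 4.4 x 10^-4 = 2.27e-11.
[H^+] = sqrt(Ka x [CH3NH3+]) = sqrt(2.27e-11 x 0.1667) = 1.95e-6 M.
pH = -log(1.95e-6) = 5.71.

5.71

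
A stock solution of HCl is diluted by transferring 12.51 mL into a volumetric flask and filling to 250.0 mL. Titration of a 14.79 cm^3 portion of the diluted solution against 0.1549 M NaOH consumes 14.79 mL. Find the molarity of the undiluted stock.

3.10 M

n(NaOH) = 0.1549 x 0.01479 = 0.002291 mol.
n(HCl) in the aliquot = 0.002291 mol.
[diluted HCl] = 0.002291 / 0.01479 = 0.1549 M.
Dilution factor = 250.0/12.51 = 19.98, so [stock] = 0.1549 x 19.98 = 3.10 M.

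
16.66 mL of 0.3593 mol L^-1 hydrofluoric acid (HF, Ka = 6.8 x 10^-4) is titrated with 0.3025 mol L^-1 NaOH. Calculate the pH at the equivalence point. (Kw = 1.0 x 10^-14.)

8.19

n(HF) = 0.3593 x 0.01666 = 0.005986 mol; V(NaOH) at equivalence = 0.005986/0.3025 = 0.01979 L.
At equivalence all the acid is converted to F-; total volume = 0.01666 + 0.01979 = 0.03645 L, so [F-] = 0.005986/0.03645 = 0.1642 M.
Kb = Kw/Ka = 1.0e-14 / 6.8 x 10^-4 = 1.47e-11.
[OH^-] = sqrt(Kb x [F-]) = sqrt(1.47e-11 x 0.1642) = 1.55e-6 M.
pOH = 5.81, so pH = 14.00 - 5.81 = 8.19.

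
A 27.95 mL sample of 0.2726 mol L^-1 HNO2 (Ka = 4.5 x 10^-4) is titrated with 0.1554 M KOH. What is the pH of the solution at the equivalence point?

8.17

n(HNO2) = 0.2726 x 0.02795 = 0.007619 mol; V(KOH) at equivalence = 0.007619/0.1554 = 0.04903 L.
At equivalence all the acid is converted to NO2-; total volume = 0.02795 + 0.04903 = 0.07698 L, so [NO2-] = 0.007619/0.07698 = 0.09898 M.
Kb = Kw/Ka = 1.0e-14 / 4.5 x 10^-4 = 2.22e-11.
[OH^-] = sqrt(Kb x [NO2-]) = sqrt(2.22e-11 x 0.09898) = 1.48e-6 M.
pOH = 5.83, so pH = 14.00 - 5.83 = 8.17.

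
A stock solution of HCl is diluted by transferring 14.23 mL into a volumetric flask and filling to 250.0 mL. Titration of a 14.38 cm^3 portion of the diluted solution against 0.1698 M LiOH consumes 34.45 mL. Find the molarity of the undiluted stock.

7.15 M

n(LiOH) = 0.1698 x 0.03445 = 0.005850 mol.
n(HCl) in the aliquot = 0.005850 mol.
[diluted HCl] = 0.005850 / 0.01438 = 0.4068 M.
Dilution factor = 250.0/14.23 = 17.57, so [stock] = 0.4068 x 17.57 = 7.15 M.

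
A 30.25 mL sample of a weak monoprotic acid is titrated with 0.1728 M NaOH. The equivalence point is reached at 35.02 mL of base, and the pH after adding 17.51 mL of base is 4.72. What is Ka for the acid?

1.9 x 10^-5

17.51 mL is half of the equivalence volume, so this is the half-equivalence point where [HA] = [A^-].
At half-equivalence pH = pKa, so pKa = 4.72.
Ka = 10^(-4.72) = 1.9 x 10^-5.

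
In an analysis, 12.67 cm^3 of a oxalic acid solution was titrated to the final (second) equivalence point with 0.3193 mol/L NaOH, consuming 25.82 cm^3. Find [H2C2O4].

0.325 M

n(NaOH) = 0.3193 x 0.02582 = 0.008244 mol.
At the final (second) equivalence point, 2 mol OH^- react per mol H2C2O4, so n(H2C2O4) = 0.008244 / 2 = 0.004122 mol.
[H2C2O4] = 0.004122 / 0.01267 L = 0.325 M.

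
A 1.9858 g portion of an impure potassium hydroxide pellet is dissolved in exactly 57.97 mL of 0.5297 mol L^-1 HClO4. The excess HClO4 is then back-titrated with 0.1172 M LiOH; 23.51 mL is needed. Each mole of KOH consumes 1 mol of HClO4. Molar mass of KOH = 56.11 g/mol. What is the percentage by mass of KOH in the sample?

79.0%

Total n(HClO4) added = 0.5297 x 0.05797 = 0.03071 mol.
n(LiOH) used = 0.1172 x 0.02351 = 0.002755 mol, which equals the excess n(HClO4).
So n(HClO4) consumed by the sample = 0.03071 - 0.002755 = 0.02795 mol.
n(KOH) = 0.02795 / 1 = 0.02795 mol.
mass KOH = 0.02795 x 56.11 = 1.568 g, so %KOH = 1.568/1.9858 x 100 = 79.0%.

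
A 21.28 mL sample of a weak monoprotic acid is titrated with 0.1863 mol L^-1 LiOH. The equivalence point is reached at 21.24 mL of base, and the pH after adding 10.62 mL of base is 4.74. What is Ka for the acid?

1.8 x 10^-5

10.62 mL is half of the equivalence volume, so this is the half-equivalence point where [HA] = [A^-].
At half-equivalence pH = pKa, so pKa = 4.74.
Ka = 10^(-4.74) = 1.8 x 10^-5.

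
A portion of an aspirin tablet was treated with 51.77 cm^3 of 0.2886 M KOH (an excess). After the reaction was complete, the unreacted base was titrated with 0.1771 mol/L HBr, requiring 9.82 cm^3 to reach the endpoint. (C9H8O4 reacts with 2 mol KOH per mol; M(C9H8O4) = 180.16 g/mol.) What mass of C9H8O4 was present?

Total n(KOH) added = 0.2886 x 0.05177 = 0.01494 mol.
n(HBr) used = 0.1771 x 0.009820 = 0.001739 mol, which equals the excess n(KOH).
So n(KOH) consumed by the sample = 0.01494 - 0.001739 = 0.01320 mol.
n(C9H8O4) = 0.01320 / 2 = 0.006601 mol.
mass = 0.006601 mol x 180.16 g/mol = 1.19 g.

1.19 g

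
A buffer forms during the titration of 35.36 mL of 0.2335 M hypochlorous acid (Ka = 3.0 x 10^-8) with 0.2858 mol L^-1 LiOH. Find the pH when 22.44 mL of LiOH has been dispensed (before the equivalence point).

8.06

Initial n(HClO) = 0.2335 x 0.03536 = 0.008257 mol.
n(LiOH) added = 0.2858 x 0.02244 = 0.006413 mol, converting that many moles of HClO to ClO-.
Remaining n(HClO) = 0.001843 mol; n(ClO-) = 0.006413 mol.
By Henderson-Hasselbalch, pH = pKa + log([A^-]/[HA]) = 7.52 + log(0.006413/0.001843) = 7.52 + (+0.54) = 8.06.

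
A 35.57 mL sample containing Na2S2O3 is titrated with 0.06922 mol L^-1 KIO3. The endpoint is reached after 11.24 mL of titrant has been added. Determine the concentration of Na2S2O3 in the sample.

n(KIO3) = 0.06922 x 0.01124 = 0.0007780 mol.
From the balanced equation, 1 mol KIO3 reacts with 6 mol Na2S2O3, so n(Na2S2O3) = 0.0007780 x 6/1 = 0.004668 mol.
[Na2S2O3] = 0.004668 / 0.03557 L = 0.131 M.

0.131 M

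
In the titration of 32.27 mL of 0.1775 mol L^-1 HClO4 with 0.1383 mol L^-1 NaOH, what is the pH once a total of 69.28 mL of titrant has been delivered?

n(acid) = 0.1775 x 0.03227 = 0.005728 mol; n(NaOH) added = 0.1383 x 0.06928 = 0.009581 mol.
Base is in excess by 0.009581 - 0.005728 = 0.003853 mol in a total volume of 0.1016 L.
[OH^-] = 0.003853/0.1016 = 0.03795 M, so pOH = 1.42 and pH = 14.00 - 1.42 = 12.58.

12.58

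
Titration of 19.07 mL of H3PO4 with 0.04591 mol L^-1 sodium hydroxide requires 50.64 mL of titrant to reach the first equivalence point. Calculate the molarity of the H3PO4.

0.122 M

n(NaOH) = 0.04591 x 0.05064 = 0.002325 mol.
At the first equivalence point, 1 mol OH^- react per mol H3PO4, so n(H3PO4) = 0.002325 / 1 = 0.002325 mol.
[H3PO4] = 0.002325 / 0.01907 L = 0.122 M.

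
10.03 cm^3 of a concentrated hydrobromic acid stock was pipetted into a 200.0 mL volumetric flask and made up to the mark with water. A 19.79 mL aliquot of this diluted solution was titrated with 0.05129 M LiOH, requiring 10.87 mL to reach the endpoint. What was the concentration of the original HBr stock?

0.562 M

n(LiOH) = 0.05129 x 0.01087 = 0.0005575 mol.
n(HBr) in the aliquot = 0.0005575 mol.
[diluted HBr] = 0.0005575 / 0.01979 = 0.02817 M.
Dilution factor = 200.0/10.03 = 19.94, so [stock] = 0.02817 x 19.94 = 0.562 M.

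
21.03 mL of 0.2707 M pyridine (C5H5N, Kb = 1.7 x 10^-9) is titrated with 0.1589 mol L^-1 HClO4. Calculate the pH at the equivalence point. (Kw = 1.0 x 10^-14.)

n(C5H5N) = 0.2707 x 0.02103 = 0.005693 mol; V(HClO4) at equivalence = 0.005693/0.1589 = 0.03583 L.
At equivalence the base is fully converted to C5H5NH+; total volume = 0.05686 L, so [C5H5NH+] = 0.005693/0.05686 = 0.1001 M.
Ka(C5H5NH+) = Kw/Kb = 1.0e-14 / 1.7 x 10^-9 = 5.88e-6.
[H^+] = sqrt(Ka x [C5H5NH+]) = sqrt(5.88e-6 x 0.1001) = 0.000767 M.
pH = -log(0.000767) = 3.11.

3.11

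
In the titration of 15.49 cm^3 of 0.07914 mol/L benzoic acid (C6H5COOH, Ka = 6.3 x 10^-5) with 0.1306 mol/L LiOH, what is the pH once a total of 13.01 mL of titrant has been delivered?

n(acid) = 0.07914 x 0.01549 = 0.001226 mol; n(LiOH) added = 0.1306 x 0.01301 = 0.001699 mol.
Base is in excess by 0.001699 - 0.001226 = 0.0004732 mol in a total volume of 0.02850 L.
[OH^-] = 0.0004732/0.02850 = 0.01660 M, so pOH = 1.78 and pH = 14.00 - 1.78 = 12.22.

12.22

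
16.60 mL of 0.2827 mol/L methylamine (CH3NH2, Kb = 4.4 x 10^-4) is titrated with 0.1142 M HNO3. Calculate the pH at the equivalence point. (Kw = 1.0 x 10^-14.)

n(CH3NH2) = 0.2827 x 0.01660 = 0.004693 mol; V(HNO3) at equivalence = 0.004693/0.1142 = 0.04109 L.
At equivalence the base is fully converted to CH3NH3+; total volume = 0.05769 L, so [CH3NH3+] = 0.004693/0.05769 = 0.08134 M.
Ka(CH3NH3+) = Kw/Kb = 1.0e-14 / 4.4 x 10^-4 = 2.27e-11.
[H^+] = sqrt(Ka x [CH3NH3+]) = sqrt(2.27e-11 x 0.08134) = 1.36e-6 M.
pH = -log(1.36e-6) = 5.87.

5.87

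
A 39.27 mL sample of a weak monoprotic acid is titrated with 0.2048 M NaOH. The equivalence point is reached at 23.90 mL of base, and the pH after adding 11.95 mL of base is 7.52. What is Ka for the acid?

11.95 mL is half of the equivalence volume, so this is the half-equivalence point where [HA] = [A^-].
At half-equivalence pH = pKa, so pKa = 7.52.
Ka = 10^(-7.52) = 3.0 x 10^-8.

3.0 x 10^-8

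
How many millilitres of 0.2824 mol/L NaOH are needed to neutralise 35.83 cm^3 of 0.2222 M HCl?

28.2 mL

n(HCl) = 0.2222 mol/L x 0.03583 L = 0.007961 mol.
At equivalence n(NaOH) = n(HCl) = 0.007961 mol.
V(NaOH) = 0.007961 / 0.2824 = 0.02819 L = 28.2 mL.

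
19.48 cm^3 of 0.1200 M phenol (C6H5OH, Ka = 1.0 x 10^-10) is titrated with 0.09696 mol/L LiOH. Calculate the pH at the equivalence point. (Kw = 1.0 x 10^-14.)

n(C6H5OH) = 0.1200 x 0.01948 = 0.002338 mol; V(LiOH) at equivalence = 0.002338/0.09696 = 0.02411 L.
At equivalence all the acid is converted to C6H5O-; total volume = 0.01948 + 0.02411 = 0.04359 L, so [C6H5O-] = 0.002338/0.04359 = 0.05363 M.
Kb = Kw/Ka = 1.0e-14 / 1.0 x 10^-10 = 0.000100.
[OH^-] = sqrt(Kb x [C6H5O-]) = sqrt(0.000100 x 0.05363) = 0.00232 M.
pOH = 2.64, so pH = 14.00 - 2.64 = 11.36.

11.36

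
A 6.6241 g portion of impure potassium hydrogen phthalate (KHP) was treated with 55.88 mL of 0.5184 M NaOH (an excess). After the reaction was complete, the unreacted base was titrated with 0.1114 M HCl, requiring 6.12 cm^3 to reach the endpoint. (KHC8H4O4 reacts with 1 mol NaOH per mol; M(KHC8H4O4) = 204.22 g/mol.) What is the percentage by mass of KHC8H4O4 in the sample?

Total n(NaOH) added = 0.5184 x 0.05588 = 0.02897 mol.
n(HCl) used = 0.1114 x 0.006120 = 0.0006818 mol, which equals the excess n(NaOH).
So n(NaOH) consumed by the sample = 0.02897 - 0.0006818 = 0.02829 mol.
n(KHC8H4O4) = 0.02829 / 1 = 0.02829 mol.
mass KHC8H4O4 = 0.02829 x 204.22 = 5.777 g, so %KHC8H4O4 = 5.777/6.6241 x 100 = 87.2%.

87.2%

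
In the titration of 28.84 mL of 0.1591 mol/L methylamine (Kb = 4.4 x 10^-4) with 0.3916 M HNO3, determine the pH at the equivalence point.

n(CH3NH2) = 0.1591 x 0.02884 = 0.004588 mol; V(HNO3) at equivalence = 0.004588/0.3916 = 0.01172 L.
At equivalence the base is fully converted to CH3NH3+; total volume = 0.04056 L, so [CH3NH3+] = 0.004588/0.04056 = 0.1131 M.
Ka(CH3NH3+) = Kw/Kb = 1.0e-14 / 4.4 x 10^-4 = 2.27e-11.
[H^+] = sqrt(Ka x [CH3NH3+]) = sqrt(2.27e-11 x 0.1131) = 1.60e-6 M.
pH = -log(1.60e-6) = 5.79.

5.79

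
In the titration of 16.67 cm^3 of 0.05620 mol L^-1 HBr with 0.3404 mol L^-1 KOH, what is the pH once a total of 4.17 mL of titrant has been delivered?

n(acid) = 0.05620 x 0.01667 = 0.0009369 mol; n(KOH) added = 0.3404 x 0.004170 = 0.001419 mol.
Base is in excess by 0.001419 - 0.0009369 = 0.0004826 mol in a total volume of 0.02084 L.
[OH^-] = 0.0004826/0.02084 = 0.02316 M, so pOH = 1.64 and pH = 14.00 - 1.64 = 12.36.

12.36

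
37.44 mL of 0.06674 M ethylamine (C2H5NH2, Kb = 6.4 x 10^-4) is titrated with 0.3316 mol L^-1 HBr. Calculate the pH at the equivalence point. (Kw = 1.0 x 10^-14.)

6.03

n(C2H5NH2) = 0.06674 x 0.03744 = 0.002499 mol; V(HBr) at equivalence = 0.002499/0.3316 = 0.007535 L.
At equivalence the base is fully converted to C2H5NH3+; total volume = 0.04498 L, so [C2H5NH3+] = 0.002499/0.04498 = 0.05556 M.
Ka(C2H5NH3+) = Kw/Kb = 1.0e-14 / 6.4 x 10^-4 = 1.56e-11.
[H^+] = sqrt(Ka x [C2H5NH3+]) = sqrt(1.56e-11 x 0.05556) = 9.32e-7 M.
pH = -log(9.32e-7) = 6.03.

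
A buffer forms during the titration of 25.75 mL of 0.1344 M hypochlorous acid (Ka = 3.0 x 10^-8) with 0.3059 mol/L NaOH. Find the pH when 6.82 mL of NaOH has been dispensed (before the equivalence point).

7.70

Initial n(HClO) = 0.1344 x 0.02575 = 0.003461 mol.
n(NaOH) added = 0.3059 x 0.006820 = 0.002086 mol, converting that many moles of HClO to ClO-.
Remaining n(HClO) = 0.001375 mol; n(ClO-) = 0.002086 mol.
By Henderson-Hasselbalch, pH = pKa + log([A^-]/[HA]) = 7.52 + log(0.002086/0.001375) = 7.52 + (+0.18) = 7.70.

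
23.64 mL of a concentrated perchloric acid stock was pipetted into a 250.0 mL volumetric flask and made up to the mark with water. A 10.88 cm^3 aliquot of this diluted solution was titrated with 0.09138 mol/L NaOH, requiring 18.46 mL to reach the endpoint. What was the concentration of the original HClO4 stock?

1.64 M

n(NaOH) = 0.09138 x 0.01846 = 0.001687 mol.
n(HClO4) in the aliquot = 0.001687 mol.
[diluted HClO4] = 0.001687 / 0.01088 = 0.1550 M.
Dilution factor = 250.0/23.64 = 10.58, so [stock] = 0.1550 x 10.58 = 1.64 M.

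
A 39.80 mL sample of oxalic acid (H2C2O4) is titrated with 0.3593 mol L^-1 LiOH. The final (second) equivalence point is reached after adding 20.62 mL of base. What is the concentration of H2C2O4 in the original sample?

0.0931 M

n(LiOH) = 0.3593 x 0.02062 = 0.007409 mol.
At the final (second) equivalence point, 2 mol OH^- react per mol H2C2O4, so n(H2C2O4) = 0.007409 / 2 = 0.003704 mol.
[H2C2O4] = 0.003704 / 0.03980 L = 0.0931 M.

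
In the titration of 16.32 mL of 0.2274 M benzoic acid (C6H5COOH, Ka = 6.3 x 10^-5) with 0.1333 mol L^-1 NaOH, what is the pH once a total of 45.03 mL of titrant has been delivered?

12.57

n(acid) = 0.2274 x 0.01632 = 0.003711 mol; n(NaOH) added = 0.1333 x 0.04503 = 0.006002 mol.
Base is in excess by 0.006002 - 0.003711 = 0.002291 mol in a total volume of 0.06135 L.
[OH^-] = 0.002291/0.06135 = 0.03735 M, so pOH = 1.43 and pH = 14.00 - 1.43 = 12.57.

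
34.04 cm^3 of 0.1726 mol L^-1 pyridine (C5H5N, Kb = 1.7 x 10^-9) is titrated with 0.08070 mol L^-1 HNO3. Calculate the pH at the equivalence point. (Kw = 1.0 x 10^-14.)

3.25

n(C5H5N) = 0.1726 x 0.03404 = 0.005875 mol; V(HNO3) at equivalence = 0.005875/0.08070 = 0.07280 L.
At equivalence the base is fully converted to C5H5NH+; total volume = 0.1068 L, so [C5H5NH+] = 0.005875/0.1068 = 0.05499 M.
Ka(C5H5NH+) = Kw/Kb = 1.0e-14 / 1.7 x 10^-9 = 5.88e-6.
[H^+] = sqrt(Ka x [C5H5NH+]) = sqrt(5.88e-6 x 0.05499) = 0.000569 M.
pH = -log(0.000569) = 3.25.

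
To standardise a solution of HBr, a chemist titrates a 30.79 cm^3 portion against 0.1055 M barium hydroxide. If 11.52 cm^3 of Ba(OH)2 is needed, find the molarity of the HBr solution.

n(Ba(OH)2) delivered = 0.1055 x 0.01152 = 0.001215 mol.
The reaction is 2 HBr + 1 Ba(OH)2, so n(HBr) = 0.001215 x 2/1 = 0.002431 mol.
[HBr] = 0.002431 mol / 0.03079 L = 0.0789 M.

0.0789 M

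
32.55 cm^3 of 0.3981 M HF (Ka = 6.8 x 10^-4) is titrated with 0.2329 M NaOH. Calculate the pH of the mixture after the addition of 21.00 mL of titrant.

Initial n(HF) = 0.3981 x 0.03255 = 0.01296 mol.
n(NaOH) added = 0.2329 x 0.02100 = 0.004891 mol, converting that many moles of HF to F-.
Remaining n(HF) = 0.008067 mol; n(F-) = 0.004891 mol.
By Henderson-Hasselbalch, pH = pKa + log([A^-]/[HA]) = 3.17 + log(0.004891/0.008067) = 3.17 + (-0.22) = 2.95.

2.95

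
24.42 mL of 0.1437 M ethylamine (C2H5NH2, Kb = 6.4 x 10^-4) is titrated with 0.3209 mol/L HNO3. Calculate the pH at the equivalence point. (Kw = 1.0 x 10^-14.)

5.90

n(C2H5NH2) = 0.1437 x 0.02442 = 0.003509 mol; V(HNO3) at equivalence = 0.003509/0.3209 = 0.01094 L.
At equivalence the base is fully converted to C2H5NH3+; total volume = 0.03536 L, so [C2H5NH3+] = 0.003509/0.03536 = 0.09925 M.
Ka(C2H5NH3+) = Kw/Kb = 1.0e-14 / 6.4 x 10^-4 = 1.56e-11.
[H^+] = sqrt(Ka x [C2H5NH3+]) = sqrt(1.56e-11 x 0.09925) = 1.25e-6 M.
pH = -log(1.25e-6) = 5.90.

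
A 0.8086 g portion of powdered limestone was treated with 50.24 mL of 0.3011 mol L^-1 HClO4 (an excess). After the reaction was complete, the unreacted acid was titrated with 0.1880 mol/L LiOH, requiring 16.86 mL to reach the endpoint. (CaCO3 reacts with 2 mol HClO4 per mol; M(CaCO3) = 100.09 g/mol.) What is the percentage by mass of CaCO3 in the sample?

Total n(HClO4) added = 0.3011 x 0.05024 = 0.01513 mol.
n(LiOH) used = 0.1880 x 0.01686 = 0.003170 mol, which equals the excess n(HClO4).
So n(HClO4) consumed by the sample = 0.01513 - 0.003170 = 0.01196 mol.
n(CaCO3) = 0.01196 / 2 = 0.005979 mol.
mass CaCO3 = 0.005979 x 100.09 = 0.5984 g, so %CaCO3 = 0.5984/0.8086 x 100 = 74.0%.

74.0%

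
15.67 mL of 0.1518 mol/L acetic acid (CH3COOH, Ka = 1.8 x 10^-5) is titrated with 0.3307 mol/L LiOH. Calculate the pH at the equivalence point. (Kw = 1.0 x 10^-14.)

8.88

n(CH3COOH) = 0.1518 x 0.01567 = 0.002379 mol; V(LiOH) at equivalence = 0.002379/0.3307 = 0.007193 L.
At equivalence all the acid is converted to CH3COO-; total volume = 0.01567 + 0.007193 = 0.02286 L, so [CH3COO-] = 0.002379/0.02286 = 0.1040 M.
Kb = Kw/Ka = 1.0e-14 / 1.8 x 10^-5 = 5.56e-10.
[OH^-] = sqrt(Kb x [CH3COO-]) = sqrt(5.56e-10 x 0.1040) = 7.60e-6 M.
pOH = 5.12, so pH = 14.00 - 5.12 = 8.88.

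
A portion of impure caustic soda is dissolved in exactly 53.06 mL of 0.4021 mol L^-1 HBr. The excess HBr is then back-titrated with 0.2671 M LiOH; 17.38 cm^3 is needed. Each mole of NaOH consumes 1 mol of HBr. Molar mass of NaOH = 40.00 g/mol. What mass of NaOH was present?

0.668 g

Total n(HBr) added = 0.4021 x 0.05306 = 0.02134 mol.
n(LiOH) used = 0.2671 x 0.01738 = 0.004642 mol, which equals the excess n(HBr).
So n(HBr) consumed by the sample = 0.02134 - 0.004642 = 0.01669 mol.
n(NaOH) = 0.01669 / 1 = 0.01669 mol.
mass = 0.01669 mol x 40.00 g/mol = 0.668 g.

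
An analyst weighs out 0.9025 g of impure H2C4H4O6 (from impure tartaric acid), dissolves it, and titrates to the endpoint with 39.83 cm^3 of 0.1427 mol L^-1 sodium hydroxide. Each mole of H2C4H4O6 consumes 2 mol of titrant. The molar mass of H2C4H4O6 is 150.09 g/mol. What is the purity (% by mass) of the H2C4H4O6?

47.3%

n(NaOH) = 0.1427 x 0.03983 = 0.005684 mol.
n(H2C4H4O6) = 0.005684 / 2 = 0.002842 mol.
mass of H2C4H4O6 = 0.002842 x 150.09 = 0.4265 g.
% purity = 0.4265 / 0.9025 x 100 = 47.3%.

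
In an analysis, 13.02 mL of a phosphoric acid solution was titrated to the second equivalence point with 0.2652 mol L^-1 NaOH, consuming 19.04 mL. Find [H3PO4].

0.194 M

n(NaOH) = 0.2652 x 0.01904 = 0.005049 mol.
At the second equivalence point, 2 mol OH^- react per mol H3PO4, so n(H3PO4) = 0.005049 / 2 = 0.002525 mol.
[H3PO4] = 0.002525 / 0.01302 L = 0.194 M.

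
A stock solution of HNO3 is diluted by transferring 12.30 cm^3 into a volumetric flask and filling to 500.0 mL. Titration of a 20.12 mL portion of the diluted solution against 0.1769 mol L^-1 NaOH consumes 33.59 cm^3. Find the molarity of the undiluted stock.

12.0 M

n(NaOH) = 0.1769 x 0.03359 = 0.005942 mol.
n(HNO3) in the aliquot = 0.005942 mol.
[diluted HNO3] = 0.005942 / 0.02012 = 0.2953 M.
Dilution factor = 500.0/12.30 = 40.65, so [stock] = 0.2953 x 40.65 = 12.0 M.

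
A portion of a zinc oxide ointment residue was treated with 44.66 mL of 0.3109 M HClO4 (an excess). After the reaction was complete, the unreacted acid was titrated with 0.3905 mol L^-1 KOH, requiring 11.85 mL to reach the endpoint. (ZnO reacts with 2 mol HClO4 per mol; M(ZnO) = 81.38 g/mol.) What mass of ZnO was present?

0.377 g

Total n(HClO4) added = 0.3109 x 0.04466 = 0.01388 mol.
n(KOH) used = 0.3905 x 0.01185 = 0.004627 mol, which equals the excess n(HClO4).
So n(HClO4) consumed by the sample = 0.01388 - 0.004627 = 0.009257 mol.
n(ZnO) = 0.009257 / 2 = 0.004629 mol.
mass = 0.004629 mol x 81.38 g/mol = 0.377 g.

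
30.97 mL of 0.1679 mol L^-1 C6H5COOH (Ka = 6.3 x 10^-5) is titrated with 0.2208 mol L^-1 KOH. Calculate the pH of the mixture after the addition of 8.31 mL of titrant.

Initial n(C6H5COOH) = 0.1679 x 0.03097 = 0.005200 mol.
n(KOH) added = 0.2208 x 0.008310 = 0.001835 mol, converting that many moles of C6H5COOH to C6H5COO-.
Remaining n(C6H5COOH) = 0.003365 mol; n(C6H5COO-) = 0.001835 mol.
By Henderson-Hasselbalch, pH = pKa + log([A^-]/[HA]) = 4.20 + log(0.001835/0.003365) = 4.20 + (-0.26) = 3.94.

3.94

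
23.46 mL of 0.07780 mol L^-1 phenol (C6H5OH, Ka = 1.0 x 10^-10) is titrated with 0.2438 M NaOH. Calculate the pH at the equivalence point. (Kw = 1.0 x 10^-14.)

n(C6H5OH) = 0.07780 x 0.02346 = 0.001825 mol; V(NaOH) at equivalence = 0.001825/0.2438 = 0.007486 L.
At equivalence all the acid is converted to C6H5O-; total volume = 0.02346 + 0.007486 = 0.03095 L, so [C6H5O-] = 0.001825/0.03095 = 0.05898 M.
Kb = Kw/Ka = 1.0e-14 / 1.0 x 10^-10 = 0.000100.
[OH^-] = sqrt(Kb x [C6H5O-]) = sqrt(0.000100 x 0.05898) = 0.00243 M.
pOH = 2.61, so pH = 14.00 - 2.61 = 11.39.

11.39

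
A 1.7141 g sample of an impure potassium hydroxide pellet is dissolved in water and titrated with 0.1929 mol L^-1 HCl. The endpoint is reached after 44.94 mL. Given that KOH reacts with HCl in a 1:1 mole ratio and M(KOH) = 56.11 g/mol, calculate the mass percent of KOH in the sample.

28.4%

n(HCl) = 0.1929 x 0.04494 = 0.008669 mol.
n(KOH) = 0.008669 / 1 = 0.008669 mol.
mass of KOH = 0.008669 x 56.11 = 0.4864 g.
% purity = 0.4864 / 1.7141 x 100 = 28.4%.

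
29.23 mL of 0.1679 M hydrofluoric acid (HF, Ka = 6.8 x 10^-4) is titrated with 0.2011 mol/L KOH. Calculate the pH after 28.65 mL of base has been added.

n(acid) = 0.1679 x 0.02923 = 0.004908 mol; n(KOH) added = 0.2011 x 0.02865 = 0.005762 mol.
Base is in excess by 0.005762 - 0.004908 = 0.0008538 mol in a total volume of 0.05788 L.
[OH^-] = 0.0008538/0.05788 = 0.01475 M, so pOH = 1.83 and pH = 14.00 - 1.83 = 12.17.

12.17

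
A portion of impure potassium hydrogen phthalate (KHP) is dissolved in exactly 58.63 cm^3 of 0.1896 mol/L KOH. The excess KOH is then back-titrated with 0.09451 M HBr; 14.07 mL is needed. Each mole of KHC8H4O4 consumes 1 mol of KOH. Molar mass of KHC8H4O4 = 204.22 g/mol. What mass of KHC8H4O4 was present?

2.00 g

Total n(KOH) added = 0.1896 x 0.05863 = 0.01112 mol.
n(HBr) used = 0.09451 x 0.01407 = 0.001330 mol, which equals the excess n(KOH).
So n(KOH) consumed by the sample = 0.01112 - 0.001330 = 0.009786 mol.
n(KHC8H4O4) = 0.009786 / 1 = 0.009786 mol.
mass = 0.009786 mol x 204.22 g/mol = 2.00 g.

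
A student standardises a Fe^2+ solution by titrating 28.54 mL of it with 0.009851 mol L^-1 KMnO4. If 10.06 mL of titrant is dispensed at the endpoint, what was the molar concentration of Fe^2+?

n(KMnO4) = 0.009851 x 0.01006 = 9.910e-5 mol.
From the balanced equation, 1 mol KMnO4 reacts with 5 mol Fe^2+, so n(Fe^2+) = 9.910e-5 x 5/1 = 0.0004955 mol.
[Fe^2+] = 0.0004955 / 0.02854 L = 0.0174 M.

0.0174 M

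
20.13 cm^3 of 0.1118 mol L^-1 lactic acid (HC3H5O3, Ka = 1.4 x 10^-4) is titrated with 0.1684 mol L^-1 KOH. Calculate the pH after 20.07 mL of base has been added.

n(acid) = 0.1118 x 0.02013 = 0.002251 mol; n(KOH) added = 0.1684 x 0.02007 = 0.003380 mol.
Base is in excess by 0.003380 - 0.002251 = 0.001129 mol in a total volume of 0.04020 L.
[OH^-] = 0.001129/0.04020 = 0.02809 M, so pOH = 1.55 and pH = 14.00 - 1.55 = 12.45.

12.45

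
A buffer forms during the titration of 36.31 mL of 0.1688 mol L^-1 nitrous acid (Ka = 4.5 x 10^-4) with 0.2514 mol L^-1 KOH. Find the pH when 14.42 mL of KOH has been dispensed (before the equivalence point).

3.51

Initial n(HNO2) = 0.1688 x 0.03631 = 0.006129 mol.
n(KOH) added = 0.2514 x 0.01442 = 0.003625 mol, converting that many moles of HNO2 to NO2-.
Remaining n(HNO2) = 0.002504 mol; n(NO2-) = 0.003625 mol.
By Henderson-Hasselbalch, pH = pKa + log([A^-]/[HA]) = 3.35 + log(0.003625/0.002504) = 3.35 + (+0.16) = 3.51.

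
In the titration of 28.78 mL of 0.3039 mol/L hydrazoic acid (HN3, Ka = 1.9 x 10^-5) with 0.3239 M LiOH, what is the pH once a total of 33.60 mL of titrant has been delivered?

n(acid) = 0.3039 x 0.02878 = 0.008746 mol; n(LiOH) added = 0.3239 x 0.03360 = 0.01088 mol.
Base is in excess by 0.01088 - 0.008746 = 0.002137 mol in a total volume of 0.06238 L.
[OH^-] = 0.002137/0.06238 = 0.03425 M, so pOH = 1.47 and pH = 14.00 - 1.47 = 12.53.

12.53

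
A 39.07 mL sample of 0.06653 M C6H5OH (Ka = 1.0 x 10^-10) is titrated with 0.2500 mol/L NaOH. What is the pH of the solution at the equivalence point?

11.36

n(C6H5OH) = 0.06653 x 0.03907 = 0.002599 mol; V(NaOH) at equivalence = 0.002599/0.2500 = 0.01040 L.
At equivalence all the acid is converted to C6H5O-; total volume = 0.03907 + 0.01040 = 0.04947 L, so [C6H5O-] = 0.002599/0.04947 = 0.05255 M.
Kb = Kw/Ka = 1.0e-14 / 1.0 x 10^-10 = 0.000100.
[OH^-] = sqrt(Kb x [C6H5O-]) = sqrt(0.000100 x 0.05255) = 0.00229 M.
pOH = 2.64, so pH = 14.00 - 2.64 = 11.36.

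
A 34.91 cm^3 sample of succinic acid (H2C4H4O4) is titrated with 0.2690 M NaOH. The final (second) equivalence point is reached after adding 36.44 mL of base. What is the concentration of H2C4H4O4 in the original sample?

0.140 M

n(NaOH) = 0.2690 x 0.03644 = 0.009802 mol.
At the final (second) equivalence point, 2 mol OH^- react per mol H2C4H4O4, so n(H2C4H4O4) = 0.009802 / 2 = 0.004901 mol.
[H2C4H4O4] = 0.004901 / 0.03491 L = 0.140 M.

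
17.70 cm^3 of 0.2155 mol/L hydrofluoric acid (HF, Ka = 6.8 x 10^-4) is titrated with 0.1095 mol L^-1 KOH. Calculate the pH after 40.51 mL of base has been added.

12.03

n(acid) = 0.2155 x 0.01770 = 0.003814 mol; n(KOH) added = 0.1095 x 0.04051 = 0.004436 mol.
Base is in excess by 0.004436 - 0.003814 = 0.0006215 mol in a total volume of 0.05821 L.
[OH^-] = 0.0006215/0.05821 = 0.01068 M, so pOH = 1.97 and pH = 14.00 - 1.97 = 12.03.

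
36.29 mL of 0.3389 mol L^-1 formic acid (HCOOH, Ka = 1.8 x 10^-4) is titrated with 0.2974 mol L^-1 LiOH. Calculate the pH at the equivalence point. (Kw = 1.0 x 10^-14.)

8.47

n(HCOOH) = 0.3389 x 0.03629 = 0.01230 mol; V(LiOH) at equivalence = 0.01230/0.2974 = 0.04135 L.
At equivalence all the acid is converted to HCOO-; total volume = 0.03629 + 0.04135 = 0.07764 L, so [HCOO-] = 0.01230/0.07764 = 0.1584 M.
Kb = Kw/Ka = 1.0e-14 / 1.8 x 10^-4 = 5.56e-11.
[OH^-] = sqrt(Kb x [HCOO-]) = sqrt(5.56e-11 x 0.1584) = 2.97e-6 M.
pOH = 5.53, so pH = 14.00 - 5.53 = 8.47.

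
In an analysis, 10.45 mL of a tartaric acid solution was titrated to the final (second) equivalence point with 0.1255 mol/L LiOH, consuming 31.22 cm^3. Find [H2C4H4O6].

0.187 M

n(LiOH) = 0.1255 x 0.03122 = 0.003918 mol.
At the final (second) equivalence point, 2 mol OH^- react per mol H2C4H4O6, so n(H2C4H4O6) = 0.003918 / 2 = 0.001959 mol.
[H2C4H4O6] = 0.001959 / 0.01045 L = 0.187 M.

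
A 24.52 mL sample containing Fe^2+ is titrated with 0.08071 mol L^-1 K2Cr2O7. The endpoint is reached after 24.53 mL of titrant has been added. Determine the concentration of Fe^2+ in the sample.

0.484 M

n(K2Cr2O7) = 0.08071 x 0.02453 = 0.001980 mol.
From the balanced equation, 1 mol K2Cr2O7 reacts with 6 mol Fe^2+, so n(Fe^2+) = 0.001980 x 6/1 = 0.01188 mol.
[Fe^2+] = 0.01188 / 0.02452 L = 0.484 M.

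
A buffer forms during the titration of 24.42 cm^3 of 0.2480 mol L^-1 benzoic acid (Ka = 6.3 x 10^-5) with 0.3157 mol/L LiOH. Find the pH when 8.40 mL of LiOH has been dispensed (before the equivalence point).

Initial n(C6H5COOH) = 0.2480 x 0.02442 = 0.006056 mol.
n(LiOH) added = 0.3157 x 0.008400 = 0.002652 mol, converting that many moles of C6H5COOH to C6H5COO-.
Remaining n(C6H5COOH) = 0.003404 mol; n(C6H5COO-) = 0.002652 mol.
By Henderson-Hasselbalch, pH = pKa + log([A^-]/[HA]) = 4.20 + log(0.002652/0.003404) = 4.20 + (-0.11) = 4.09.

4.09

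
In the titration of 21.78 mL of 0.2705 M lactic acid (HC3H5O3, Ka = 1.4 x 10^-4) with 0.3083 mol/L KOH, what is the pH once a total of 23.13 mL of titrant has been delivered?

n(acid) = 0.2705 x 0.02178 = 0.005891 mol; n(KOH) added = 0.3083 x 0.02313 = 0.007131 mol.
Base is in excess by 0.007131 - 0.005891 = 0.001239 mol in a total volume of 0.04491 L.
[OH^-] = 0.001239/0.04491 = 0.02760 M, so pOH = 1.56 and pH = 14.00 - 1.56 = 12.44.

12.44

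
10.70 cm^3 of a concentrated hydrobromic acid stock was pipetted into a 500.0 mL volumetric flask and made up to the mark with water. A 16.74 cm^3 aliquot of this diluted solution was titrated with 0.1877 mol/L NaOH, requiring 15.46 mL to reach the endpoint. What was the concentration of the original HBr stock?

8.10 M

n(NaOH) = 0.1877 x 0.01546 = 0.002902 mol.
n(HBr) in the aliquot = 0.002902 mol.
[diluted HBr] = 0.002902 / 0.01674 = 0.1733 M.
Dilution factor = 500.0/10.70 = 46.73, so [stock] = 0.1733 x 46.73 = 8.10 M.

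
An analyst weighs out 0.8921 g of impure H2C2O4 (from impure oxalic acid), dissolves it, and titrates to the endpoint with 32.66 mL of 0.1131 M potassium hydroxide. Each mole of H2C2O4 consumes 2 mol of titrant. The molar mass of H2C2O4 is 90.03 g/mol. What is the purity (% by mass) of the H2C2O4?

n(KOH) = 0.1131 x 0.03266 = 0.003694 mol.
n(H2C2O4) = 0.003694 / 2 = 0.001847 mol.
mass of H2C2O4 = 0.001847 x 90.03 = 0.1663 g.
% purity = 0.1663 / 0.8921 x 100 = 18.6%.

18.6%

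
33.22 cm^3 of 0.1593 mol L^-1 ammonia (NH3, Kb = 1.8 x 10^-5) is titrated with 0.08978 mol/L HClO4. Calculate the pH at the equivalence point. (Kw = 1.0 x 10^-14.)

5.25

n(NH3) = 0.1593 x 0.03322 = 0.005292 mol; V(HClO4) at equivalence = 0.005292/0.08978 = 0.05894 L.
At equivalence the base is fully converted to NH4+; total volume = 0.09216 L, so [NH4+] = 0.005292/0.09216 = 0.05742 M.
Ka(NH4+) = Kw/Kb = 1.0e-14 / 1.8 x 10^-5 = 5.56e-10.
[H^+] = sqrt(Ka x [NH4+]) = sqrt(5.56e-10 x 0.05742) = 5.65e-6 M.
pH = -log(5.65e-6) = 5.25.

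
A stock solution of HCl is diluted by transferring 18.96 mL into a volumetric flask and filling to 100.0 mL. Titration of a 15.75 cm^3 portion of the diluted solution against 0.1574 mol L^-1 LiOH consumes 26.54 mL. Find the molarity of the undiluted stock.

1.40 M

n(LiOH) = 0.1574 x 0.02654 = 0.004177 mol.
n(HCl) in the aliquot = 0.004177 mol.
[diluted HCl] = 0.004177 / 0.01575 = 0.2652 M.
Dilution factor = 100.0/18.96 = 5.274, so [stock] = 0.2652 x 5.274 = 1.40 M.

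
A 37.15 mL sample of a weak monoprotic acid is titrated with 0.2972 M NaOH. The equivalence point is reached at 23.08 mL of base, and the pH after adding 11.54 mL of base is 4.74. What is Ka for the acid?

11.54 mL is half of the equivalence volume, so this is the half-equivalence point where [HA] = [A^-].
At half-equivalence pH = pKa, so pKa = 4.74.
Ka = 10^(-4.74) = 1.8 x 10^-5.

1.8 x 10^-5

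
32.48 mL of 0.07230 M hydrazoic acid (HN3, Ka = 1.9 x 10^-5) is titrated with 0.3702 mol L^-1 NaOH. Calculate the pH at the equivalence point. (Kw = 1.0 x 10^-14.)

n(HN3) = 0.07230 x 0.03248 = 0.002348 mol; V(NaOH) at equivalence = 0.002348/0.3702 = 0.006343 L.
At equivalence all the acid is converted to N3-; total volume = 0.03248 + 0.006343 = 0.03882 L, so [N3-] = 0.002348/0.03882 = 0.06049 M.
Kb = Kw/Ka = 1.0e-14 / 1.9 x 10^-5 = 5.26e-10.
[OH^-] = sqrt(Kb x [N3-]) = sqrt(5.26e-10 x 0.06049) = 5.64e-6 M.
pOH = 5.25, so pH = 14.00 - 5.25 = 8.75.

8.75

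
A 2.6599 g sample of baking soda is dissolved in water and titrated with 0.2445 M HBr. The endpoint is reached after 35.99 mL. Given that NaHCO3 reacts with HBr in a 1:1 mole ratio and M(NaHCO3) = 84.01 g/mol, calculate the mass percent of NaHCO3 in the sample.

n(HBr) = 0.2445 x 0.03599 = 0.008800 mol.
n(NaHCO3) = 0.008800 / 1 = 0.008800 mol.
mass of NaHCO3 = 0.008800 x 84.01 = 0.7393 g.
% purity = 0.7393 / 2.6599 x 100 = 27.8%.

27.8%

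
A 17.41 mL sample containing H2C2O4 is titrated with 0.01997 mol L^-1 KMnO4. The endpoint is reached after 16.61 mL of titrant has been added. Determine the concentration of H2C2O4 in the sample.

n(KMnO4) = 0.01997 x 0.01661 = 0.0003317 mol.
From the balanced equation, 2 mol KMnO4 reacts with 5 mol H2C2O4, so n(H2C2O4) = 0.0003317 x 5/2 = 0.0008293 mol.
[H2C2O4] = 0.0008293 / 0.01741 L = 0.0476 M.

0.0476 M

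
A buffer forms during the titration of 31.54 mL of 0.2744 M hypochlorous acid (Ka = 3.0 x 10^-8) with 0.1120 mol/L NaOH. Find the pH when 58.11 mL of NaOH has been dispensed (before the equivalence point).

Initial n(HClO) = 0.2744 x 0.03154 = 0.008655 mol.
n(NaOH) added = 0.1120 x 0.05811 = 0.006508 mol, converting that many moles of HClO to ClO-.
Remaining n(HClO) = 0.002146 mol; n(ClO-) = 0.006508 mol.
By Henderson-Hasselbalch, pH = pKa + log([A^-]/[HA]) = 7.52 + log(0.006508/0.002146) = 7.52 + (+0.48) = 8.00.

8.00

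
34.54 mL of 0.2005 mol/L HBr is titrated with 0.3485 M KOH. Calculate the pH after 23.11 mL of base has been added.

12.29

n(acid) = 0.2005 x 0.03454 = 0.006925 mol; n(KOH) added = 0.3485 x 0.02311 = 0.008054 mol.
Base is in excess by 0.008054 - 0.006925 = 0.001129 mol in a total volume of 0.05765 L.
[OH^-] = 0.001129/0.05765 = 0.01958 M, so pOH = 1.71 and pH = 14.00 - 1.71 = 12.29.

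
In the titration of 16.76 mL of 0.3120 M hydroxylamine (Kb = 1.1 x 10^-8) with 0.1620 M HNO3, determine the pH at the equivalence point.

n(NH2OH) = 0.3120 x 0.01676 = 0.005229 mol; V(HNO3) at equivalence = 0.005229/0.1620 = 0.03228 L.
At equivalence the base is fully converted to NH3OH+; total volume = 0.04904 L, so [NH3OH+] = 0.005229/0.04904 = 0.1066 M.
Ka(NH3OH+) = Kw/Kb = 1.0e-14 / 1.1 x 10^-8 = 9.09e-7.
[H^+] = sqrt(Ka x [NH3OH+]) = sqrt(9.09e-7 x 0.1066) = 0.000311 M.
pH = -log(0.000311) = 3.51.

3.51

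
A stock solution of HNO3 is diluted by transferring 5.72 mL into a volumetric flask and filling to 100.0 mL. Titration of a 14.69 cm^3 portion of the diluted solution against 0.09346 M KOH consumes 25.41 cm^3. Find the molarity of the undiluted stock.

n(KOH) = 0.09346 x 0.02541 = 0.002375 mol.
n(HNO3) in the aliquot = 0.002375 mol.
[diluted HNO3] = 0.002375 / 0.01469 = 0.1617 M.
Dilution factor = 100.0/5.720 = 17.48, so [stock] = 0.1617 x 17.48 = 2.83 M.

2.83 M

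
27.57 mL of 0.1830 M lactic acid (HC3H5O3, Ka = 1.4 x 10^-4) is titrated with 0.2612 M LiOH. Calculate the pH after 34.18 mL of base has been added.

12.80

n(acid) = 0.1830 x 0.02757 = 0.005045 mol; n(LiOH) added = 0.2612 x 0.03418 = 0.008928 mol.
Base is in excess by 0.008928 - 0.005045 = 0.003883 mol in a total volume of 0.06175 L.
[OH^-] = 0.003883/0.06175 = 0.06287 M, so pOH = 1.20 and pH = 14.00 - 1.20 = 12.80.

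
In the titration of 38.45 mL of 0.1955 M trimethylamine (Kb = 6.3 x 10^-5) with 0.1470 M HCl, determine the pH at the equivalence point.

5.44

n((CH3)3N) = 0.1955 x 0.03845 = 0.007517 mol; V(HCl) at equivalence = 0.007517/0.1470 = 0.05114 L.
At equivalence the base is fully converted to (CH3)3NH+; total volume = 0.08959 L, so [(CH3)3NH+] = 0.007517/0.08959 = 0.08391 M.
Ka((CH3)3NH+) = Kw/Kb = 1.0e-14 / 6.3 x 10^-5 = 1.59e-10.
[H^+] = sqrt(Ka x [(CH3)3NH+]) = sqrt(1.59e-10 x 0.08391) = 3.65e-6 M.
pH = -log(3.65e-6) = 5.44.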